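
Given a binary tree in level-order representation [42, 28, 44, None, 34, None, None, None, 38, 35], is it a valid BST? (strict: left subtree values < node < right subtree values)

Level-order array: [42, 28, 44, None, 34, None, None, None, 38, 35]
Validate using subtree bounds (lo, hi): at each node, require lo < value < hi,
then recurse left with hi=value and right with lo=value.
Preorder trace (stopping at first violation):
  at node 42 with bounds (-inf, +inf): OK
  at node 28 with bounds (-inf, 42): OK
  at node 34 with bounds (28, 42): OK
  at node 38 with bounds (34, 42): OK
  at node 35 with bounds (34, 38): OK
  at node 44 with bounds (42, +inf): OK
No violation found at any node.
Result: Valid BST


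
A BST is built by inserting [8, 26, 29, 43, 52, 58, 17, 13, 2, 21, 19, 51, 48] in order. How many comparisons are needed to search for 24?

Search path for 24: 8 -> 26 -> 17 -> 21
Found: False
Comparisons: 4


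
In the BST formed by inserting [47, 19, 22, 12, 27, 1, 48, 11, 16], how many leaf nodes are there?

Tree built from: [47, 19, 22, 12, 27, 1, 48, 11, 16]
Tree (level-order array): [47, 19, 48, 12, 22, None, None, 1, 16, None, 27, None, 11]
Rule: A leaf has 0 children.
Per-node child counts:
  node 47: 2 child(ren)
  node 19: 2 child(ren)
  node 12: 2 child(ren)
  node 1: 1 child(ren)
  node 11: 0 child(ren)
  node 16: 0 child(ren)
  node 22: 1 child(ren)
  node 27: 0 child(ren)
  node 48: 0 child(ren)
Matching nodes: [11, 16, 27, 48]
Count of leaf nodes: 4


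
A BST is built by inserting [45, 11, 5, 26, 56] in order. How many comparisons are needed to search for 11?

Search path for 11: 45 -> 11
Found: True
Comparisons: 2


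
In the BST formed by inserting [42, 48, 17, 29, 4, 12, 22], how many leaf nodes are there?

Tree built from: [42, 48, 17, 29, 4, 12, 22]
Tree (level-order array): [42, 17, 48, 4, 29, None, None, None, 12, 22]
Rule: A leaf has 0 children.
Per-node child counts:
  node 42: 2 child(ren)
  node 17: 2 child(ren)
  node 4: 1 child(ren)
  node 12: 0 child(ren)
  node 29: 1 child(ren)
  node 22: 0 child(ren)
  node 48: 0 child(ren)
Matching nodes: [12, 22, 48]
Count of leaf nodes: 3


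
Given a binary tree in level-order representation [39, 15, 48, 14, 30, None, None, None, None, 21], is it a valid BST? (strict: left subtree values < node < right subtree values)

Level-order array: [39, 15, 48, 14, 30, None, None, None, None, 21]
Validate using subtree bounds (lo, hi): at each node, require lo < value < hi,
then recurse left with hi=value and right with lo=value.
Preorder trace (stopping at first violation):
  at node 39 with bounds (-inf, +inf): OK
  at node 15 with bounds (-inf, 39): OK
  at node 14 with bounds (-inf, 15): OK
  at node 30 with bounds (15, 39): OK
  at node 21 with bounds (15, 30): OK
  at node 48 with bounds (39, +inf): OK
No violation found at any node.
Result: Valid BST


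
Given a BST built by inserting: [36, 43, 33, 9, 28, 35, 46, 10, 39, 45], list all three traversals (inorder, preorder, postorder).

Tree insertion order: [36, 43, 33, 9, 28, 35, 46, 10, 39, 45]
Tree (level-order array): [36, 33, 43, 9, 35, 39, 46, None, 28, None, None, None, None, 45, None, 10]
Inorder (L, root, R): [9, 10, 28, 33, 35, 36, 39, 43, 45, 46]
Preorder (root, L, R): [36, 33, 9, 28, 10, 35, 43, 39, 46, 45]
Postorder (L, R, root): [10, 28, 9, 35, 33, 39, 45, 46, 43, 36]


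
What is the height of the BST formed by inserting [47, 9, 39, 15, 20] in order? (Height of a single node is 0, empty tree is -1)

Insertion order: [47, 9, 39, 15, 20]
Tree (level-order array): [47, 9, None, None, 39, 15, None, None, 20]
Compute height bottom-up (empty subtree = -1):
  height(20) = 1 + max(-1, -1) = 0
  height(15) = 1 + max(-1, 0) = 1
  height(39) = 1 + max(1, -1) = 2
  height(9) = 1 + max(-1, 2) = 3
  height(47) = 1 + max(3, -1) = 4
Height = 4


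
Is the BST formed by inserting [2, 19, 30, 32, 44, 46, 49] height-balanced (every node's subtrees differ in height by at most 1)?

Tree (level-order array): [2, None, 19, None, 30, None, 32, None, 44, None, 46, None, 49]
Definition: a tree is height-balanced if, at every node, |h(left) - h(right)| <= 1 (empty subtree has height -1).
Bottom-up per-node check:
  node 49: h_left=-1, h_right=-1, diff=0 [OK], height=0
  node 46: h_left=-1, h_right=0, diff=1 [OK], height=1
  node 44: h_left=-1, h_right=1, diff=2 [FAIL (|-1-1|=2 > 1)], height=2
  node 32: h_left=-1, h_right=2, diff=3 [FAIL (|-1-2|=3 > 1)], height=3
  node 30: h_left=-1, h_right=3, diff=4 [FAIL (|-1-3|=4 > 1)], height=4
  node 19: h_left=-1, h_right=4, diff=5 [FAIL (|-1-4|=5 > 1)], height=5
  node 2: h_left=-1, h_right=5, diff=6 [FAIL (|-1-5|=6 > 1)], height=6
Node 44 violates the condition: |-1 - 1| = 2 > 1.
Result: Not balanced


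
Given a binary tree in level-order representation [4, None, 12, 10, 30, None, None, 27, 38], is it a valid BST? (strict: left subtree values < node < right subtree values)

Level-order array: [4, None, 12, 10, 30, None, None, 27, 38]
Validate using subtree bounds (lo, hi): at each node, require lo < value < hi,
then recurse left with hi=value and right with lo=value.
Preorder trace (stopping at first violation):
  at node 4 with bounds (-inf, +inf): OK
  at node 12 with bounds (4, +inf): OK
  at node 10 with bounds (4, 12): OK
  at node 30 with bounds (12, +inf): OK
  at node 27 with bounds (12, 30): OK
  at node 38 with bounds (30, +inf): OK
No violation found at any node.
Result: Valid BST


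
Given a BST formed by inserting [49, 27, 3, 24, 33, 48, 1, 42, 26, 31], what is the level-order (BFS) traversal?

Tree insertion order: [49, 27, 3, 24, 33, 48, 1, 42, 26, 31]
Tree (level-order array): [49, 27, None, 3, 33, 1, 24, 31, 48, None, None, None, 26, None, None, 42]
BFS from the root, enqueuing left then right child of each popped node:
  queue [49] -> pop 49, enqueue [27], visited so far: [49]
  queue [27] -> pop 27, enqueue [3, 33], visited so far: [49, 27]
  queue [3, 33] -> pop 3, enqueue [1, 24], visited so far: [49, 27, 3]
  queue [33, 1, 24] -> pop 33, enqueue [31, 48], visited so far: [49, 27, 3, 33]
  queue [1, 24, 31, 48] -> pop 1, enqueue [none], visited so far: [49, 27, 3, 33, 1]
  queue [24, 31, 48] -> pop 24, enqueue [26], visited so far: [49, 27, 3, 33, 1, 24]
  queue [31, 48, 26] -> pop 31, enqueue [none], visited so far: [49, 27, 3, 33, 1, 24, 31]
  queue [48, 26] -> pop 48, enqueue [42], visited so far: [49, 27, 3, 33, 1, 24, 31, 48]
  queue [26, 42] -> pop 26, enqueue [none], visited so far: [49, 27, 3, 33, 1, 24, 31, 48, 26]
  queue [42] -> pop 42, enqueue [none], visited so far: [49, 27, 3, 33, 1, 24, 31, 48, 26, 42]
Result: [49, 27, 3, 33, 1, 24, 31, 48, 26, 42]


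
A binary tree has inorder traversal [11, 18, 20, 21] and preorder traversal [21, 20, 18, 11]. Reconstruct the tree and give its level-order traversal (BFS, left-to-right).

Inorder:  [11, 18, 20, 21]
Preorder: [21, 20, 18, 11]
Algorithm: preorder visits root first, so consume preorder in order;
for each root, split the current inorder slice at that value into
left-subtree inorder and right-subtree inorder, then recurse.
Recursive splits:
  root=21; inorder splits into left=[11, 18, 20], right=[]
  root=20; inorder splits into left=[11, 18], right=[]
  root=18; inorder splits into left=[11], right=[]
  root=11; inorder splits into left=[], right=[]
Reconstructed level-order: [21, 20, 18, 11]


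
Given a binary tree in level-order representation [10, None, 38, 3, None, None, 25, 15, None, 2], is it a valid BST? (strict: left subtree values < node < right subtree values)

Level-order array: [10, None, 38, 3, None, None, 25, 15, None, 2]
Validate using subtree bounds (lo, hi): at each node, require lo < value < hi,
then recurse left with hi=value and right with lo=value.
Preorder trace (stopping at first violation):
  at node 10 with bounds (-inf, +inf): OK
  at node 38 with bounds (10, +inf): OK
  at node 3 with bounds (10, 38): VIOLATION
Node 3 violates its bound: not (10 < 3 < 38).
Result: Not a valid BST


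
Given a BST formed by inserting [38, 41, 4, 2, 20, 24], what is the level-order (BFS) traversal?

Tree insertion order: [38, 41, 4, 2, 20, 24]
Tree (level-order array): [38, 4, 41, 2, 20, None, None, None, None, None, 24]
BFS from the root, enqueuing left then right child of each popped node:
  queue [38] -> pop 38, enqueue [4, 41], visited so far: [38]
  queue [4, 41] -> pop 4, enqueue [2, 20], visited so far: [38, 4]
  queue [41, 2, 20] -> pop 41, enqueue [none], visited so far: [38, 4, 41]
  queue [2, 20] -> pop 2, enqueue [none], visited so far: [38, 4, 41, 2]
  queue [20] -> pop 20, enqueue [24], visited so far: [38, 4, 41, 2, 20]
  queue [24] -> pop 24, enqueue [none], visited so far: [38, 4, 41, 2, 20, 24]
Result: [38, 4, 41, 2, 20, 24]


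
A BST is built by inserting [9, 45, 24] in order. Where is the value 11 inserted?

Starting tree (level order): [9, None, 45, 24]
Insertion path: 9 -> 45 -> 24
Result: insert 11 as left child of 24
Final tree (level order): [9, None, 45, 24, None, 11]


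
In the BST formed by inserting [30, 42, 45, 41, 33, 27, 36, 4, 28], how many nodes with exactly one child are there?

Tree built from: [30, 42, 45, 41, 33, 27, 36, 4, 28]
Tree (level-order array): [30, 27, 42, 4, 28, 41, 45, None, None, None, None, 33, None, None, None, None, 36]
Rule: These are nodes with exactly 1 non-null child.
Per-node child counts:
  node 30: 2 child(ren)
  node 27: 2 child(ren)
  node 4: 0 child(ren)
  node 28: 0 child(ren)
  node 42: 2 child(ren)
  node 41: 1 child(ren)
  node 33: 1 child(ren)
  node 36: 0 child(ren)
  node 45: 0 child(ren)
Matching nodes: [41, 33]
Count of nodes with exactly one child: 2


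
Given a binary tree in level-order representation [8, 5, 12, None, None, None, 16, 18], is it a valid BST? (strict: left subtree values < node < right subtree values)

Level-order array: [8, 5, 12, None, None, None, 16, 18]
Validate using subtree bounds (lo, hi): at each node, require lo < value < hi,
then recurse left with hi=value and right with lo=value.
Preorder trace (stopping at first violation):
  at node 8 with bounds (-inf, +inf): OK
  at node 5 with bounds (-inf, 8): OK
  at node 12 with bounds (8, +inf): OK
  at node 16 with bounds (12, +inf): OK
  at node 18 with bounds (12, 16): VIOLATION
Node 18 violates its bound: not (12 < 18 < 16).
Result: Not a valid BST


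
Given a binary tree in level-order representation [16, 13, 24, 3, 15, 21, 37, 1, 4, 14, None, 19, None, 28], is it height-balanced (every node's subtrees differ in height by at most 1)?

Tree (level-order array): [16, 13, 24, 3, 15, 21, 37, 1, 4, 14, None, 19, None, 28]
Definition: a tree is height-balanced if, at every node, |h(left) - h(right)| <= 1 (empty subtree has height -1).
Bottom-up per-node check:
  node 1: h_left=-1, h_right=-1, diff=0 [OK], height=0
  node 4: h_left=-1, h_right=-1, diff=0 [OK], height=0
  node 3: h_left=0, h_right=0, diff=0 [OK], height=1
  node 14: h_left=-1, h_right=-1, diff=0 [OK], height=0
  node 15: h_left=0, h_right=-1, diff=1 [OK], height=1
  node 13: h_left=1, h_right=1, diff=0 [OK], height=2
  node 19: h_left=-1, h_right=-1, diff=0 [OK], height=0
  node 21: h_left=0, h_right=-1, diff=1 [OK], height=1
  node 28: h_left=-1, h_right=-1, diff=0 [OK], height=0
  node 37: h_left=0, h_right=-1, diff=1 [OK], height=1
  node 24: h_left=1, h_right=1, diff=0 [OK], height=2
  node 16: h_left=2, h_right=2, diff=0 [OK], height=3
All nodes satisfy the balance condition.
Result: Balanced


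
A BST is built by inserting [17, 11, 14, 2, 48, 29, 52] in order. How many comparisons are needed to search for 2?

Search path for 2: 17 -> 11 -> 2
Found: True
Comparisons: 3


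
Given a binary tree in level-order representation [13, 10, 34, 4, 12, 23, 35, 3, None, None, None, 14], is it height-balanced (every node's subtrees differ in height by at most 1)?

Tree (level-order array): [13, 10, 34, 4, 12, 23, 35, 3, None, None, None, 14]
Definition: a tree is height-balanced if, at every node, |h(left) - h(right)| <= 1 (empty subtree has height -1).
Bottom-up per-node check:
  node 3: h_left=-1, h_right=-1, diff=0 [OK], height=0
  node 4: h_left=0, h_right=-1, diff=1 [OK], height=1
  node 12: h_left=-1, h_right=-1, diff=0 [OK], height=0
  node 10: h_left=1, h_right=0, diff=1 [OK], height=2
  node 14: h_left=-1, h_right=-1, diff=0 [OK], height=0
  node 23: h_left=0, h_right=-1, diff=1 [OK], height=1
  node 35: h_left=-1, h_right=-1, diff=0 [OK], height=0
  node 34: h_left=1, h_right=0, diff=1 [OK], height=2
  node 13: h_left=2, h_right=2, diff=0 [OK], height=3
All nodes satisfy the balance condition.
Result: Balanced


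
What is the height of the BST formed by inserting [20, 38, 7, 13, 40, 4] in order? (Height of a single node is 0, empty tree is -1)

Insertion order: [20, 38, 7, 13, 40, 4]
Tree (level-order array): [20, 7, 38, 4, 13, None, 40]
Compute height bottom-up (empty subtree = -1):
  height(4) = 1 + max(-1, -1) = 0
  height(13) = 1 + max(-1, -1) = 0
  height(7) = 1 + max(0, 0) = 1
  height(40) = 1 + max(-1, -1) = 0
  height(38) = 1 + max(-1, 0) = 1
  height(20) = 1 + max(1, 1) = 2
Height = 2


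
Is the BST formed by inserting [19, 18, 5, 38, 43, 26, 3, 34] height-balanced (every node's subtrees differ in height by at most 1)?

Tree (level-order array): [19, 18, 38, 5, None, 26, 43, 3, None, None, 34]
Definition: a tree is height-balanced if, at every node, |h(left) - h(right)| <= 1 (empty subtree has height -1).
Bottom-up per-node check:
  node 3: h_left=-1, h_right=-1, diff=0 [OK], height=0
  node 5: h_left=0, h_right=-1, diff=1 [OK], height=1
  node 18: h_left=1, h_right=-1, diff=2 [FAIL (|1--1|=2 > 1)], height=2
  node 34: h_left=-1, h_right=-1, diff=0 [OK], height=0
  node 26: h_left=-1, h_right=0, diff=1 [OK], height=1
  node 43: h_left=-1, h_right=-1, diff=0 [OK], height=0
  node 38: h_left=1, h_right=0, diff=1 [OK], height=2
  node 19: h_left=2, h_right=2, diff=0 [OK], height=3
Node 18 violates the condition: |1 - -1| = 2 > 1.
Result: Not balanced


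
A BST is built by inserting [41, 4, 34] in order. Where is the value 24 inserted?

Starting tree (level order): [41, 4, None, None, 34]
Insertion path: 41 -> 4 -> 34
Result: insert 24 as left child of 34
Final tree (level order): [41, 4, None, None, 34, 24]


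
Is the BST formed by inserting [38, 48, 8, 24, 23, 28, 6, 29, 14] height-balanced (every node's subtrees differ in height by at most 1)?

Tree (level-order array): [38, 8, 48, 6, 24, None, None, None, None, 23, 28, 14, None, None, 29]
Definition: a tree is height-balanced if, at every node, |h(left) - h(right)| <= 1 (empty subtree has height -1).
Bottom-up per-node check:
  node 6: h_left=-1, h_right=-1, diff=0 [OK], height=0
  node 14: h_left=-1, h_right=-1, diff=0 [OK], height=0
  node 23: h_left=0, h_right=-1, diff=1 [OK], height=1
  node 29: h_left=-1, h_right=-1, diff=0 [OK], height=0
  node 28: h_left=-1, h_right=0, diff=1 [OK], height=1
  node 24: h_left=1, h_right=1, diff=0 [OK], height=2
  node 8: h_left=0, h_right=2, diff=2 [FAIL (|0-2|=2 > 1)], height=3
  node 48: h_left=-1, h_right=-1, diff=0 [OK], height=0
  node 38: h_left=3, h_right=0, diff=3 [FAIL (|3-0|=3 > 1)], height=4
Node 8 violates the condition: |0 - 2| = 2 > 1.
Result: Not balanced


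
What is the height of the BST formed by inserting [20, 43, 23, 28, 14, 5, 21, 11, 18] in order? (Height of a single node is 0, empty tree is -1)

Insertion order: [20, 43, 23, 28, 14, 5, 21, 11, 18]
Tree (level-order array): [20, 14, 43, 5, 18, 23, None, None, 11, None, None, 21, 28]
Compute height bottom-up (empty subtree = -1):
  height(11) = 1 + max(-1, -1) = 0
  height(5) = 1 + max(-1, 0) = 1
  height(18) = 1 + max(-1, -1) = 0
  height(14) = 1 + max(1, 0) = 2
  height(21) = 1 + max(-1, -1) = 0
  height(28) = 1 + max(-1, -1) = 0
  height(23) = 1 + max(0, 0) = 1
  height(43) = 1 + max(1, -1) = 2
  height(20) = 1 + max(2, 2) = 3
Height = 3


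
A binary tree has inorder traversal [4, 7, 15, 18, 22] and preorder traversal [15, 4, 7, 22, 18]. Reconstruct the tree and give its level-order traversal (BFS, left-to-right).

Inorder:  [4, 7, 15, 18, 22]
Preorder: [15, 4, 7, 22, 18]
Algorithm: preorder visits root first, so consume preorder in order;
for each root, split the current inorder slice at that value into
left-subtree inorder and right-subtree inorder, then recurse.
Recursive splits:
  root=15; inorder splits into left=[4, 7], right=[18, 22]
  root=4; inorder splits into left=[], right=[7]
  root=7; inorder splits into left=[], right=[]
  root=22; inorder splits into left=[18], right=[]
  root=18; inorder splits into left=[], right=[]
Reconstructed level-order: [15, 4, 22, 7, 18]


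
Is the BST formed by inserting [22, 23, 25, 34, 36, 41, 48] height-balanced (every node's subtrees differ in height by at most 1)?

Tree (level-order array): [22, None, 23, None, 25, None, 34, None, 36, None, 41, None, 48]
Definition: a tree is height-balanced if, at every node, |h(left) - h(right)| <= 1 (empty subtree has height -1).
Bottom-up per-node check:
  node 48: h_left=-1, h_right=-1, diff=0 [OK], height=0
  node 41: h_left=-1, h_right=0, diff=1 [OK], height=1
  node 36: h_left=-1, h_right=1, diff=2 [FAIL (|-1-1|=2 > 1)], height=2
  node 34: h_left=-1, h_right=2, diff=3 [FAIL (|-1-2|=3 > 1)], height=3
  node 25: h_left=-1, h_right=3, diff=4 [FAIL (|-1-3|=4 > 1)], height=4
  node 23: h_left=-1, h_right=4, diff=5 [FAIL (|-1-4|=5 > 1)], height=5
  node 22: h_left=-1, h_right=5, diff=6 [FAIL (|-1-5|=6 > 1)], height=6
Node 36 violates the condition: |-1 - 1| = 2 > 1.
Result: Not balanced


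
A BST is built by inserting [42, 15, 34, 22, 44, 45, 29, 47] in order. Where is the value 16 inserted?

Starting tree (level order): [42, 15, 44, None, 34, None, 45, 22, None, None, 47, None, 29]
Insertion path: 42 -> 15 -> 34 -> 22
Result: insert 16 as left child of 22
Final tree (level order): [42, 15, 44, None, 34, None, 45, 22, None, None, 47, 16, 29]


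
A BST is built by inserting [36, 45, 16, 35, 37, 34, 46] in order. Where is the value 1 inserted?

Starting tree (level order): [36, 16, 45, None, 35, 37, 46, 34]
Insertion path: 36 -> 16
Result: insert 1 as left child of 16
Final tree (level order): [36, 16, 45, 1, 35, 37, 46, None, None, 34]


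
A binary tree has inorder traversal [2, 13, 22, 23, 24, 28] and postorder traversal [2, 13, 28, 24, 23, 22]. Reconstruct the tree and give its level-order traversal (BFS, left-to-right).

Inorder:   [2, 13, 22, 23, 24, 28]
Postorder: [2, 13, 28, 24, 23, 22]
Algorithm: postorder visits root last, so walk postorder right-to-left;
each value is the root of the current inorder slice — split it at that
value, recurse on the right subtree first, then the left.
Recursive splits:
  root=22; inorder splits into left=[2, 13], right=[23, 24, 28]
  root=23; inorder splits into left=[], right=[24, 28]
  root=24; inorder splits into left=[], right=[28]
  root=28; inorder splits into left=[], right=[]
  root=13; inorder splits into left=[2], right=[]
  root=2; inorder splits into left=[], right=[]
Reconstructed level-order: [22, 13, 23, 2, 24, 28]


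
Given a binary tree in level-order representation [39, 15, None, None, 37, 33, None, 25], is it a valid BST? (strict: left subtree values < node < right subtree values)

Level-order array: [39, 15, None, None, 37, 33, None, 25]
Validate using subtree bounds (lo, hi): at each node, require lo < value < hi,
then recurse left with hi=value and right with lo=value.
Preorder trace (stopping at first violation):
  at node 39 with bounds (-inf, +inf): OK
  at node 15 with bounds (-inf, 39): OK
  at node 37 with bounds (15, 39): OK
  at node 33 with bounds (15, 37): OK
  at node 25 with bounds (15, 33): OK
No violation found at any node.
Result: Valid BST


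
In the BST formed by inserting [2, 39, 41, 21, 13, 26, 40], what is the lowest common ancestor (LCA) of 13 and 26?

Tree insertion order: [2, 39, 41, 21, 13, 26, 40]
Tree (level-order array): [2, None, 39, 21, 41, 13, 26, 40]
In a BST, the LCA of p=13, q=26 is the first node v on the
root-to-leaf path with p <= v <= q (go left if both < v, right if both > v).
Walk from root:
  at 2: both 13 and 26 > 2, go right
  at 39: both 13 and 26 < 39, go left
  at 21: 13 <= 21 <= 26, this is the LCA
LCA = 21


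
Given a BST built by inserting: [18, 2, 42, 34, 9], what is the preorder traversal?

Tree insertion order: [18, 2, 42, 34, 9]
Tree (level-order array): [18, 2, 42, None, 9, 34]
Preorder traversal: [18, 2, 9, 42, 34]


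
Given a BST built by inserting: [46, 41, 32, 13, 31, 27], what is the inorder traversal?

Tree insertion order: [46, 41, 32, 13, 31, 27]
Tree (level-order array): [46, 41, None, 32, None, 13, None, None, 31, 27]
Inorder traversal: [13, 27, 31, 32, 41, 46]


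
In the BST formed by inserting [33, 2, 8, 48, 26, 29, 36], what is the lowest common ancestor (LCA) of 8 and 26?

Tree insertion order: [33, 2, 8, 48, 26, 29, 36]
Tree (level-order array): [33, 2, 48, None, 8, 36, None, None, 26, None, None, None, 29]
In a BST, the LCA of p=8, q=26 is the first node v on the
root-to-leaf path with p <= v <= q (go left if both < v, right if both > v).
Walk from root:
  at 33: both 8 and 26 < 33, go left
  at 2: both 8 and 26 > 2, go right
  at 8: 8 <= 8 <= 26, this is the LCA
LCA = 8


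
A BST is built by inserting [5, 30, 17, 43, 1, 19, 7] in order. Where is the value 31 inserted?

Starting tree (level order): [5, 1, 30, None, None, 17, 43, 7, 19]
Insertion path: 5 -> 30 -> 43
Result: insert 31 as left child of 43
Final tree (level order): [5, 1, 30, None, None, 17, 43, 7, 19, 31]


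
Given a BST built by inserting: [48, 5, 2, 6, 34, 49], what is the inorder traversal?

Tree insertion order: [48, 5, 2, 6, 34, 49]
Tree (level-order array): [48, 5, 49, 2, 6, None, None, None, None, None, 34]
Inorder traversal: [2, 5, 6, 34, 48, 49]


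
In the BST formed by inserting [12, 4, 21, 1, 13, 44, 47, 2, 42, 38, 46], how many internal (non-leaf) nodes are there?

Tree built from: [12, 4, 21, 1, 13, 44, 47, 2, 42, 38, 46]
Tree (level-order array): [12, 4, 21, 1, None, 13, 44, None, 2, None, None, 42, 47, None, None, 38, None, 46]
Rule: An internal node has at least one child.
Per-node child counts:
  node 12: 2 child(ren)
  node 4: 1 child(ren)
  node 1: 1 child(ren)
  node 2: 0 child(ren)
  node 21: 2 child(ren)
  node 13: 0 child(ren)
  node 44: 2 child(ren)
  node 42: 1 child(ren)
  node 38: 0 child(ren)
  node 47: 1 child(ren)
  node 46: 0 child(ren)
Matching nodes: [12, 4, 1, 21, 44, 42, 47]
Count of internal (non-leaf) nodes: 7


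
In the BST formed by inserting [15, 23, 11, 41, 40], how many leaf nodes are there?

Tree built from: [15, 23, 11, 41, 40]
Tree (level-order array): [15, 11, 23, None, None, None, 41, 40]
Rule: A leaf has 0 children.
Per-node child counts:
  node 15: 2 child(ren)
  node 11: 0 child(ren)
  node 23: 1 child(ren)
  node 41: 1 child(ren)
  node 40: 0 child(ren)
Matching nodes: [11, 40]
Count of leaf nodes: 2


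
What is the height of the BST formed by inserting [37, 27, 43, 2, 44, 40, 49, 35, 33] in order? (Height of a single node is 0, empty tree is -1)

Insertion order: [37, 27, 43, 2, 44, 40, 49, 35, 33]
Tree (level-order array): [37, 27, 43, 2, 35, 40, 44, None, None, 33, None, None, None, None, 49]
Compute height bottom-up (empty subtree = -1):
  height(2) = 1 + max(-1, -1) = 0
  height(33) = 1 + max(-1, -1) = 0
  height(35) = 1 + max(0, -1) = 1
  height(27) = 1 + max(0, 1) = 2
  height(40) = 1 + max(-1, -1) = 0
  height(49) = 1 + max(-1, -1) = 0
  height(44) = 1 + max(-1, 0) = 1
  height(43) = 1 + max(0, 1) = 2
  height(37) = 1 + max(2, 2) = 3
Height = 3


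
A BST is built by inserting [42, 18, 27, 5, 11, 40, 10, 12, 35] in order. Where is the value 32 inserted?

Starting tree (level order): [42, 18, None, 5, 27, None, 11, None, 40, 10, 12, 35]
Insertion path: 42 -> 18 -> 27 -> 40 -> 35
Result: insert 32 as left child of 35
Final tree (level order): [42, 18, None, 5, 27, None, 11, None, 40, 10, 12, 35, None, None, None, None, None, 32]


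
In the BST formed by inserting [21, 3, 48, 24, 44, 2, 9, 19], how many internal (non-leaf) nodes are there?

Tree built from: [21, 3, 48, 24, 44, 2, 9, 19]
Tree (level-order array): [21, 3, 48, 2, 9, 24, None, None, None, None, 19, None, 44]
Rule: An internal node has at least one child.
Per-node child counts:
  node 21: 2 child(ren)
  node 3: 2 child(ren)
  node 2: 0 child(ren)
  node 9: 1 child(ren)
  node 19: 0 child(ren)
  node 48: 1 child(ren)
  node 24: 1 child(ren)
  node 44: 0 child(ren)
Matching nodes: [21, 3, 9, 48, 24]
Count of internal (non-leaf) nodes: 5


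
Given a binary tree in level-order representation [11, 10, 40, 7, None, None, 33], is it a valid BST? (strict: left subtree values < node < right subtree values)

Level-order array: [11, 10, 40, 7, None, None, 33]
Validate using subtree bounds (lo, hi): at each node, require lo < value < hi,
then recurse left with hi=value and right with lo=value.
Preorder trace (stopping at first violation):
  at node 11 with bounds (-inf, +inf): OK
  at node 10 with bounds (-inf, 11): OK
  at node 7 with bounds (-inf, 10): OK
  at node 40 with bounds (11, +inf): OK
  at node 33 with bounds (40, +inf): VIOLATION
Node 33 violates its bound: not (40 < 33 < +inf).
Result: Not a valid BST


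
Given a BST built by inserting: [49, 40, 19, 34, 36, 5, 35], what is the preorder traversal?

Tree insertion order: [49, 40, 19, 34, 36, 5, 35]
Tree (level-order array): [49, 40, None, 19, None, 5, 34, None, None, None, 36, 35]
Preorder traversal: [49, 40, 19, 5, 34, 36, 35]


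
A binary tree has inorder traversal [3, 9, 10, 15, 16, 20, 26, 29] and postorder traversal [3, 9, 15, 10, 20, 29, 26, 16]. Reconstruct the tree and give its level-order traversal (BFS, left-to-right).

Inorder:   [3, 9, 10, 15, 16, 20, 26, 29]
Postorder: [3, 9, 15, 10, 20, 29, 26, 16]
Algorithm: postorder visits root last, so walk postorder right-to-left;
each value is the root of the current inorder slice — split it at that
value, recurse on the right subtree first, then the left.
Recursive splits:
  root=16; inorder splits into left=[3, 9, 10, 15], right=[20, 26, 29]
  root=26; inorder splits into left=[20], right=[29]
  root=29; inorder splits into left=[], right=[]
  root=20; inorder splits into left=[], right=[]
  root=10; inorder splits into left=[3, 9], right=[15]
  root=15; inorder splits into left=[], right=[]
  root=9; inorder splits into left=[3], right=[]
  root=3; inorder splits into left=[], right=[]
Reconstructed level-order: [16, 10, 26, 9, 15, 20, 29, 3]


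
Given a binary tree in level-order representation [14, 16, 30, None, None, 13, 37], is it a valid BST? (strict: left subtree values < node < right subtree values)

Level-order array: [14, 16, 30, None, None, 13, 37]
Validate using subtree bounds (lo, hi): at each node, require lo < value < hi,
then recurse left with hi=value and right with lo=value.
Preorder trace (stopping at first violation):
  at node 14 with bounds (-inf, +inf): OK
  at node 16 with bounds (-inf, 14): VIOLATION
Node 16 violates its bound: not (-inf < 16 < 14).
Result: Not a valid BST


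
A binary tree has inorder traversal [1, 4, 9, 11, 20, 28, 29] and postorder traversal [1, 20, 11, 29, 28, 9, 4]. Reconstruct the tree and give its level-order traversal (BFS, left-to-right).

Inorder:   [1, 4, 9, 11, 20, 28, 29]
Postorder: [1, 20, 11, 29, 28, 9, 4]
Algorithm: postorder visits root last, so walk postorder right-to-left;
each value is the root of the current inorder slice — split it at that
value, recurse on the right subtree first, then the left.
Recursive splits:
  root=4; inorder splits into left=[1], right=[9, 11, 20, 28, 29]
  root=9; inorder splits into left=[], right=[11, 20, 28, 29]
  root=28; inorder splits into left=[11, 20], right=[29]
  root=29; inorder splits into left=[], right=[]
  root=11; inorder splits into left=[], right=[20]
  root=20; inorder splits into left=[], right=[]
  root=1; inorder splits into left=[], right=[]
Reconstructed level-order: [4, 1, 9, 28, 11, 29, 20]


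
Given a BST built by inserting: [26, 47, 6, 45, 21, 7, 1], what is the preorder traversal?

Tree insertion order: [26, 47, 6, 45, 21, 7, 1]
Tree (level-order array): [26, 6, 47, 1, 21, 45, None, None, None, 7]
Preorder traversal: [26, 6, 1, 21, 7, 47, 45]


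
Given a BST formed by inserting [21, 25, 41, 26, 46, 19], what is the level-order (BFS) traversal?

Tree insertion order: [21, 25, 41, 26, 46, 19]
Tree (level-order array): [21, 19, 25, None, None, None, 41, 26, 46]
BFS from the root, enqueuing left then right child of each popped node:
  queue [21] -> pop 21, enqueue [19, 25], visited so far: [21]
  queue [19, 25] -> pop 19, enqueue [none], visited so far: [21, 19]
  queue [25] -> pop 25, enqueue [41], visited so far: [21, 19, 25]
  queue [41] -> pop 41, enqueue [26, 46], visited so far: [21, 19, 25, 41]
  queue [26, 46] -> pop 26, enqueue [none], visited so far: [21, 19, 25, 41, 26]
  queue [46] -> pop 46, enqueue [none], visited so far: [21, 19, 25, 41, 26, 46]
Result: [21, 19, 25, 41, 26, 46]


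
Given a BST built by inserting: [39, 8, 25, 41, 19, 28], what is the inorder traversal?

Tree insertion order: [39, 8, 25, 41, 19, 28]
Tree (level-order array): [39, 8, 41, None, 25, None, None, 19, 28]
Inorder traversal: [8, 19, 25, 28, 39, 41]


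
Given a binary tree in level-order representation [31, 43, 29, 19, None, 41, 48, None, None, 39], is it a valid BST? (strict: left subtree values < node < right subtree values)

Level-order array: [31, 43, 29, 19, None, 41, 48, None, None, 39]
Validate using subtree bounds (lo, hi): at each node, require lo < value < hi,
then recurse left with hi=value and right with lo=value.
Preorder trace (stopping at first violation):
  at node 31 with bounds (-inf, +inf): OK
  at node 43 with bounds (-inf, 31): VIOLATION
Node 43 violates its bound: not (-inf < 43 < 31).
Result: Not a valid BST


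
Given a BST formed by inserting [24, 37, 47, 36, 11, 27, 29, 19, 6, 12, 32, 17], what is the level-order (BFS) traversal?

Tree insertion order: [24, 37, 47, 36, 11, 27, 29, 19, 6, 12, 32, 17]
Tree (level-order array): [24, 11, 37, 6, 19, 36, 47, None, None, 12, None, 27, None, None, None, None, 17, None, 29, None, None, None, 32]
BFS from the root, enqueuing left then right child of each popped node:
  queue [24] -> pop 24, enqueue [11, 37], visited so far: [24]
  queue [11, 37] -> pop 11, enqueue [6, 19], visited so far: [24, 11]
  queue [37, 6, 19] -> pop 37, enqueue [36, 47], visited so far: [24, 11, 37]
  queue [6, 19, 36, 47] -> pop 6, enqueue [none], visited so far: [24, 11, 37, 6]
  queue [19, 36, 47] -> pop 19, enqueue [12], visited so far: [24, 11, 37, 6, 19]
  queue [36, 47, 12] -> pop 36, enqueue [27], visited so far: [24, 11, 37, 6, 19, 36]
  queue [47, 12, 27] -> pop 47, enqueue [none], visited so far: [24, 11, 37, 6, 19, 36, 47]
  queue [12, 27] -> pop 12, enqueue [17], visited so far: [24, 11, 37, 6, 19, 36, 47, 12]
  queue [27, 17] -> pop 27, enqueue [29], visited so far: [24, 11, 37, 6, 19, 36, 47, 12, 27]
  queue [17, 29] -> pop 17, enqueue [none], visited so far: [24, 11, 37, 6, 19, 36, 47, 12, 27, 17]
  queue [29] -> pop 29, enqueue [32], visited so far: [24, 11, 37, 6, 19, 36, 47, 12, 27, 17, 29]
  queue [32] -> pop 32, enqueue [none], visited so far: [24, 11, 37, 6, 19, 36, 47, 12, 27, 17, 29, 32]
Result: [24, 11, 37, 6, 19, 36, 47, 12, 27, 17, 29, 32]


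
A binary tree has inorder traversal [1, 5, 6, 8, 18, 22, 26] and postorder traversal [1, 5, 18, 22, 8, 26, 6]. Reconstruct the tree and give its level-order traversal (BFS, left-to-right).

Inorder:   [1, 5, 6, 8, 18, 22, 26]
Postorder: [1, 5, 18, 22, 8, 26, 6]
Algorithm: postorder visits root last, so walk postorder right-to-left;
each value is the root of the current inorder slice — split it at that
value, recurse on the right subtree first, then the left.
Recursive splits:
  root=6; inorder splits into left=[1, 5], right=[8, 18, 22, 26]
  root=26; inorder splits into left=[8, 18, 22], right=[]
  root=8; inorder splits into left=[], right=[18, 22]
  root=22; inorder splits into left=[18], right=[]
  root=18; inorder splits into left=[], right=[]
  root=5; inorder splits into left=[1], right=[]
  root=1; inorder splits into left=[], right=[]
Reconstructed level-order: [6, 5, 26, 1, 8, 22, 18]


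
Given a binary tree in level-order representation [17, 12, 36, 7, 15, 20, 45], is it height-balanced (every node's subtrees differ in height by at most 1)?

Tree (level-order array): [17, 12, 36, 7, 15, 20, 45]
Definition: a tree is height-balanced if, at every node, |h(left) - h(right)| <= 1 (empty subtree has height -1).
Bottom-up per-node check:
  node 7: h_left=-1, h_right=-1, diff=0 [OK], height=0
  node 15: h_left=-1, h_right=-1, diff=0 [OK], height=0
  node 12: h_left=0, h_right=0, diff=0 [OK], height=1
  node 20: h_left=-1, h_right=-1, diff=0 [OK], height=0
  node 45: h_left=-1, h_right=-1, diff=0 [OK], height=0
  node 36: h_left=0, h_right=0, diff=0 [OK], height=1
  node 17: h_left=1, h_right=1, diff=0 [OK], height=2
All nodes satisfy the balance condition.
Result: Balanced


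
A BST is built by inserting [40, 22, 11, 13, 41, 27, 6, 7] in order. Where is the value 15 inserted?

Starting tree (level order): [40, 22, 41, 11, 27, None, None, 6, 13, None, None, None, 7]
Insertion path: 40 -> 22 -> 11 -> 13
Result: insert 15 as right child of 13
Final tree (level order): [40, 22, 41, 11, 27, None, None, 6, 13, None, None, None, 7, None, 15]


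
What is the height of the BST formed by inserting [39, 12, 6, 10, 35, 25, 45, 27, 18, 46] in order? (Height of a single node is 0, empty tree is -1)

Insertion order: [39, 12, 6, 10, 35, 25, 45, 27, 18, 46]
Tree (level-order array): [39, 12, 45, 6, 35, None, 46, None, 10, 25, None, None, None, None, None, 18, 27]
Compute height bottom-up (empty subtree = -1):
  height(10) = 1 + max(-1, -1) = 0
  height(6) = 1 + max(-1, 0) = 1
  height(18) = 1 + max(-1, -1) = 0
  height(27) = 1 + max(-1, -1) = 0
  height(25) = 1 + max(0, 0) = 1
  height(35) = 1 + max(1, -1) = 2
  height(12) = 1 + max(1, 2) = 3
  height(46) = 1 + max(-1, -1) = 0
  height(45) = 1 + max(-1, 0) = 1
  height(39) = 1 + max(3, 1) = 4
Height = 4


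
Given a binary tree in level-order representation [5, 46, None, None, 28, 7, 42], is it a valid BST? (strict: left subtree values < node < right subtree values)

Level-order array: [5, 46, None, None, 28, 7, 42]
Validate using subtree bounds (lo, hi): at each node, require lo < value < hi,
then recurse left with hi=value and right with lo=value.
Preorder trace (stopping at first violation):
  at node 5 with bounds (-inf, +inf): OK
  at node 46 with bounds (-inf, 5): VIOLATION
Node 46 violates its bound: not (-inf < 46 < 5).
Result: Not a valid BST


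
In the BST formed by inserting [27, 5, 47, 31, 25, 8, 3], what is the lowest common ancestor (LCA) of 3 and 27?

Tree insertion order: [27, 5, 47, 31, 25, 8, 3]
Tree (level-order array): [27, 5, 47, 3, 25, 31, None, None, None, 8]
In a BST, the LCA of p=3, q=27 is the first node v on the
root-to-leaf path with p <= v <= q (go left if both < v, right if both > v).
Walk from root:
  at 27: 3 <= 27 <= 27, this is the LCA
LCA = 27


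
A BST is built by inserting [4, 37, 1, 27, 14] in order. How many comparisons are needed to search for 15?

Search path for 15: 4 -> 37 -> 27 -> 14
Found: False
Comparisons: 4


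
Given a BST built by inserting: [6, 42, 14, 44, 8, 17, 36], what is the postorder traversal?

Tree insertion order: [6, 42, 14, 44, 8, 17, 36]
Tree (level-order array): [6, None, 42, 14, 44, 8, 17, None, None, None, None, None, 36]
Postorder traversal: [8, 36, 17, 14, 44, 42, 6]


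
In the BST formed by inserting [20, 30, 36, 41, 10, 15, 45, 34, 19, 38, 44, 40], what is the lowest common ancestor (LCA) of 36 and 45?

Tree insertion order: [20, 30, 36, 41, 10, 15, 45, 34, 19, 38, 44, 40]
Tree (level-order array): [20, 10, 30, None, 15, None, 36, None, 19, 34, 41, None, None, None, None, 38, 45, None, 40, 44]
In a BST, the LCA of p=36, q=45 is the first node v on the
root-to-leaf path with p <= v <= q (go left if both < v, right if both > v).
Walk from root:
  at 20: both 36 and 45 > 20, go right
  at 30: both 36 and 45 > 30, go right
  at 36: 36 <= 36 <= 45, this is the LCA
LCA = 36


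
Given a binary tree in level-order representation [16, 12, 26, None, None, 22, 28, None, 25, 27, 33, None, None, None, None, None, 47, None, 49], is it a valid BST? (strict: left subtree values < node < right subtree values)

Level-order array: [16, 12, 26, None, None, 22, 28, None, 25, 27, 33, None, None, None, None, None, 47, None, 49]
Validate using subtree bounds (lo, hi): at each node, require lo < value < hi,
then recurse left with hi=value and right with lo=value.
Preorder trace (stopping at first violation):
  at node 16 with bounds (-inf, +inf): OK
  at node 12 with bounds (-inf, 16): OK
  at node 26 with bounds (16, +inf): OK
  at node 22 with bounds (16, 26): OK
  at node 25 with bounds (22, 26): OK
  at node 28 with bounds (26, +inf): OK
  at node 27 with bounds (26, 28): OK
  at node 33 with bounds (28, +inf): OK
  at node 47 with bounds (33, +inf): OK
  at node 49 with bounds (47, +inf): OK
No violation found at any node.
Result: Valid BST


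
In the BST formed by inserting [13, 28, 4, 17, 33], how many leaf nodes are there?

Tree built from: [13, 28, 4, 17, 33]
Tree (level-order array): [13, 4, 28, None, None, 17, 33]
Rule: A leaf has 0 children.
Per-node child counts:
  node 13: 2 child(ren)
  node 4: 0 child(ren)
  node 28: 2 child(ren)
  node 17: 0 child(ren)
  node 33: 0 child(ren)
Matching nodes: [4, 17, 33]
Count of leaf nodes: 3


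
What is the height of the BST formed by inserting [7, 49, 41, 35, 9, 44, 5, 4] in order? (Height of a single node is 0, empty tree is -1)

Insertion order: [7, 49, 41, 35, 9, 44, 5, 4]
Tree (level-order array): [7, 5, 49, 4, None, 41, None, None, None, 35, 44, 9]
Compute height bottom-up (empty subtree = -1):
  height(4) = 1 + max(-1, -1) = 0
  height(5) = 1 + max(0, -1) = 1
  height(9) = 1 + max(-1, -1) = 0
  height(35) = 1 + max(0, -1) = 1
  height(44) = 1 + max(-1, -1) = 0
  height(41) = 1 + max(1, 0) = 2
  height(49) = 1 + max(2, -1) = 3
  height(7) = 1 + max(1, 3) = 4
Height = 4


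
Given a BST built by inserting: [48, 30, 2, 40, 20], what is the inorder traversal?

Tree insertion order: [48, 30, 2, 40, 20]
Tree (level-order array): [48, 30, None, 2, 40, None, 20]
Inorder traversal: [2, 20, 30, 40, 48]


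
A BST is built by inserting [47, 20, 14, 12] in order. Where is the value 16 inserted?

Starting tree (level order): [47, 20, None, 14, None, 12]
Insertion path: 47 -> 20 -> 14
Result: insert 16 as right child of 14
Final tree (level order): [47, 20, None, 14, None, 12, 16]


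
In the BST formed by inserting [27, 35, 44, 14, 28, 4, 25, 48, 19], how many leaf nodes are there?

Tree built from: [27, 35, 44, 14, 28, 4, 25, 48, 19]
Tree (level-order array): [27, 14, 35, 4, 25, 28, 44, None, None, 19, None, None, None, None, 48]
Rule: A leaf has 0 children.
Per-node child counts:
  node 27: 2 child(ren)
  node 14: 2 child(ren)
  node 4: 0 child(ren)
  node 25: 1 child(ren)
  node 19: 0 child(ren)
  node 35: 2 child(ren)
  node 28: 0 child(ren)
  node 44: 1 child(ren)
  node 48: 0 child(ren)
Matching nodes: [4, 19, 28, 48]
Count of leaf nodes: 4


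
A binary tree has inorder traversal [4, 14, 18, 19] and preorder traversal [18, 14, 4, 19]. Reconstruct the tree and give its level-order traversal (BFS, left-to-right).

Inorder:  [4, 14, 18, 19]
Preorder: [18, 14, 4, 19]
Algorithm: preorder visits root first, so consume preorder in order;
for each root, split the current inorder slice at that value into
left-subtree inorder and right-subtree inorder, then recurse.
Recursive splits:
  root=18; inorder splits into left=[4, 14], right=[19]
  root=14; inorder splits into left=[4], right=[]
  root=4; inorder splits into left=[], right=[]
  root=19; inorder splits into left=[], right=[]
Reconstructed level-order: [18, 14, 19, 4]


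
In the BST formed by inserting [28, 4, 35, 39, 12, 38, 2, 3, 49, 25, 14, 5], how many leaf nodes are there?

Tree built from: [28, 4, 35, 39, 12, 38, 2, 3, 49, 25, 14, 5]
Tree (level-order array): [28, 4, 35, 2, 12, None, 39, None, 3, 5, 25, 38, 49, None, None, None, None, 14]
Rule: A leaf has 0 children.
Per-node child counts:
  node 28: 2 child(ren)
  node 4: 2 child(ren)
  node 2: 1 child(ren)
  node 3: 0 child(ren)
  node 12: 2 child(ren)
  node 5: 0 child(ren)
  node 25: 1 child(ren)
  node 14: 0 child(ren)
  node 35: 1 child(ren)
  node 39: 2 child(ren)
  node 38: 0 child(ren)
  node 49: 0 child(ren)
Matching nodes: [3, 5, 14, 38, 49]
Count of leaf nodes: 5
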